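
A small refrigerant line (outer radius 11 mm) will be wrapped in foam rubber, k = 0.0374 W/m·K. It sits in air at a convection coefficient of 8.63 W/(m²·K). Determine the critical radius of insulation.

r_cr ≈ 4.33 mm

For a cylinder r_cr = k/h = 0.0374/8.63
r_cr = 4.33 mm; since the bare radius (11 mm) is above r_cr, any added insulation will reduce heat loss.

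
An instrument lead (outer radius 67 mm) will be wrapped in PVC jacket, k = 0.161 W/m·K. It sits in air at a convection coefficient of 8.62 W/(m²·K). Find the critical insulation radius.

r_cr ≈ 18.7 mm

For a cylinder r_cr = k/h = 0.161/8.62
r_cr = 18.7 mm; since the bare radius (67 mm) is above r_cr, any added insulation will reduce heat loss.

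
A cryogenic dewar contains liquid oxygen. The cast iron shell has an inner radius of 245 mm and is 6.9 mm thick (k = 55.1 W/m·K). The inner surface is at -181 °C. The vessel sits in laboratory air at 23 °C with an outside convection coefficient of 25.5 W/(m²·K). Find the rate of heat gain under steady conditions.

Q ≈ 4130 W

Spherical conduction: R = (1/r_in − 1/r_out)/(4πk) per layer; series-sum.
R_cast iron shell = (1/0.245 − 1/0.2519)/(4π×55.1) = 1.615×10^-4 K/W
R_outer film = 1/(h·4πr_o²) = 1/(25.5×4π×0.2519²) = 0.04918 K/W
R_total = 0.04934 K/W
Q = ΔT/R_total = 204/0.04934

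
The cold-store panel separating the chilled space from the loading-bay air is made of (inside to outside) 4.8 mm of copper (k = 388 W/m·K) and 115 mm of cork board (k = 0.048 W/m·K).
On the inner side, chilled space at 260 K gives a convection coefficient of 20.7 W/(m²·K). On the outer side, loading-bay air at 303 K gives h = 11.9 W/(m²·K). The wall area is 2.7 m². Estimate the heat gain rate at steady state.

Q ≈ 45.9 W

Thermal resistances in series:
R_inner film = 1/(h_i·A) = 1/(20.7×2.7) = 0.01789 K/W
R_copper = L/(kA) = 0.0048/(388×2.7) = 4.582×10^-6 K/W
R_cork board = L/(kA) = 0.115/(0.048×2.7) = 0.8873 K/W
R_outer film = 1/(h_o·A) = 1/(11.9×2.7) = 0.03112 K/W
R_total = 0.9364 K/W
Q = ΔT / R_total = 43 / 0.9364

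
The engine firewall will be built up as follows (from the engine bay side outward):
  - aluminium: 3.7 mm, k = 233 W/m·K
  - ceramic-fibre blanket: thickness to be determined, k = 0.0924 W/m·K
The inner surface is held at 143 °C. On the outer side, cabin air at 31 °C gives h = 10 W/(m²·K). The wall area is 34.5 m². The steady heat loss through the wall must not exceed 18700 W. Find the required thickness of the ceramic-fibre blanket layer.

L ≈ 9.85 mm

Thermal resistances in series:
R_aluminium = L/(kA) = 0.0037/(233×34.5) = 4.603×10^-7 K/W
R_outer film = 1/(h_o·A) = 1/(10×34.5) = 0.002899 K/W
Sum of the known resistances R_other = 0.002899 K/W
Required total resistance R_tot = ΔT/Q_allow = 112/18700 = 0.005989 K/W
R_ceramic-fibre blanket = R_tot − R_other = 0.00309 K/W
L = R·k·A = 0.00309×0.0924×34.5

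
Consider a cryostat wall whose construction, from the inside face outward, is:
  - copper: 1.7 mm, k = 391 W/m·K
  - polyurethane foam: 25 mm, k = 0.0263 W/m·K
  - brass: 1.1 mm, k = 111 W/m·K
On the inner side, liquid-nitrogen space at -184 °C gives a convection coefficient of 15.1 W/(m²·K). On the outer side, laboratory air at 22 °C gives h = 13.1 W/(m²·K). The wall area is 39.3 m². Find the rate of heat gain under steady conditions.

Q ≈ 7410 W

Treating each layer as a thermal resistance in series:
R_inner film = 1/(h_i·A) = 1/(15.1×39.3) = 0.001685 K/W
R_copper = L/(kA) = 0.0017/(391×39.3) = 1.106×10^-7 K/W
R_polyurethane foam = L/(kA) = 0.025/(0.0263×39.3) = 0.02419 K/W
R_brass = L/(kA) = 0.0011/(111×39.3) = 2.522×10^-7 K/W
R_outer film = 1/(h_o·A) = 1/(13.1×39.3) = 0.001942 K/W
R_total = 0.02782 K/W
Q = ΔT / R_total = 206 / 0.02782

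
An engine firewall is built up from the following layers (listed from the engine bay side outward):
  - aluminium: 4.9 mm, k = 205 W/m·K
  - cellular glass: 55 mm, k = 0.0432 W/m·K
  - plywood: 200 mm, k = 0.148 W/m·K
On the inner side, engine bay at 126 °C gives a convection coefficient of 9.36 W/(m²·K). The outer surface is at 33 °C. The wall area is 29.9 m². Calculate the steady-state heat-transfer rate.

Q ≈ 1020 W

Thermal resistances in series:
R_inner film = 1/(h_i·A) = 1/(9.36×29.9) = 0.003573 K/W
R_aluminium = L/(kA) = 0.0049/(205×29.9) = 7.994×10^-7 K/W
R_cellular glass = L/(kA) = 0.055/(0.0432×29.9) = 0.04258 K/W
R_plywood = L/(kA) = 0.2/(0.148×29.9) = 0.0452 K/W
R_total = 0.09135 K/W
Q = ΔT / R_total = 93 / 0.09135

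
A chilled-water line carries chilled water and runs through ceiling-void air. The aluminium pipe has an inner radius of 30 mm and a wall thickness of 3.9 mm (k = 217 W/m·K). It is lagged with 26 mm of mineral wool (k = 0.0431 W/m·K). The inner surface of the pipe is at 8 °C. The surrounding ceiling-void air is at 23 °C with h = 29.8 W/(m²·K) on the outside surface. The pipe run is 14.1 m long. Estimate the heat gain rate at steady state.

For a radial system each layer contributes R = ln(r_out/r_in)/(2πkL); films add R = 1/(hA).
R_aluminium pipe wall = ln(33.9/30)/(2π×217×14.1) = 6.357×10^-6 K/W
R_mineral wool = ln(59.9/33.9)/(2π×0.0431×14.1) = 0.1491 K/W
R_outer film = 1/(h_o·2πr_oL) = 1/(29.8×2π×0.0599×14.1) = 0.006324 K/W
R_total = 0.1554 K/W
Q = ΔT/R_total = 15/0.1554

Q ≈ 96.5 W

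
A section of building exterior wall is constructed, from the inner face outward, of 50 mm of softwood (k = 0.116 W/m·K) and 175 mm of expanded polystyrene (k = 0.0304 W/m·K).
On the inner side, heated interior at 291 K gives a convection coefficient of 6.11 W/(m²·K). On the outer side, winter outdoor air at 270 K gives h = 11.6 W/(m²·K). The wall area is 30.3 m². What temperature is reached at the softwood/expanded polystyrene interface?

T ≈ 289 K

Treating each layer as a thermal resistance in series:
R_inner film = 1/(h_i·A) = 1/(6.11×30.3) = 0.005402 K/W
R_softwood = L/(kA) = 0.05/(0.116×30.3) = 0.01423 K/W
R_expanded polystyrene = L/(kA) = 0.175/(0.0304×30.3) = 0.19 K/W
R_outer film = 1/(h_o·A) = 1/(11.6×30.3) = 0.002845 K/W
R_total = 0.2125 K/W;  Q = ΔT/R_total = 21/0.2125 = 98.84 W
T_interface = T_inner − Q·ΣR(inner→interface) = 291 − 98.8×0.01963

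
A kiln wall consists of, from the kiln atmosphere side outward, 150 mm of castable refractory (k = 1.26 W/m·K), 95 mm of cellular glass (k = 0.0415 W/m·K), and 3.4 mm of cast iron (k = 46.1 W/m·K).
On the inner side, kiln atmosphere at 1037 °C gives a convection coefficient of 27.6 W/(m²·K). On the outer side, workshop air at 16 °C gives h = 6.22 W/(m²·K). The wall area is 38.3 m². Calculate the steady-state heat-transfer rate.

Thermal resistances in series:
R_inner film = 1/(h_i·A) = 1/(27.6×38.3) = 9.46×10^-4 K/W
R_castable refractory = L/(kA) = 0.15/(1.26×38.3) = 0.003108 K/W
R_cellular glass = L/(kA) = 0.095/(0.0415×38.3) = 0.05977 K/W
R_cast iron = L/(kA) = 0.0034/(46.1×38.3) = 1.926×10^-6 K/W
R_outer film = 1/(h_o·A) = 1/(6.22×38.3) = 0.004198 K/W
R_total = 0.06802 K/W
Q = ΔT / R_total = 1021 / 0.06802

Q ≈ 15000 W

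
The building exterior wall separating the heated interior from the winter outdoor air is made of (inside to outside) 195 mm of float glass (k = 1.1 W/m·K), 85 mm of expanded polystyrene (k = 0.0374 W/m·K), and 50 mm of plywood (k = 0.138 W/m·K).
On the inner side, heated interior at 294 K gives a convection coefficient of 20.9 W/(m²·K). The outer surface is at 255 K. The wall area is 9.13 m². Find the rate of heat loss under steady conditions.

Q ≈ 124 W

Thermal resistances in series:
R_inner film = 1/(h_i·A) = 1/(20.9×9.13) = 0.005241 K/W
R_float glass = L/(kA) = 0.195/(1.1×9.13) = 0.01942 K/W
R_expanded polystyrene = L/(kA) = 0.085/(0.0374×9.13) = 0.2489 K/W
R_plywood = L/(kA) = 0.05/(0.138×9.13) = 0.03968 K/W
R_total = 0.3133 K/W
Q = ΔT / R_total = 39 / 0.3133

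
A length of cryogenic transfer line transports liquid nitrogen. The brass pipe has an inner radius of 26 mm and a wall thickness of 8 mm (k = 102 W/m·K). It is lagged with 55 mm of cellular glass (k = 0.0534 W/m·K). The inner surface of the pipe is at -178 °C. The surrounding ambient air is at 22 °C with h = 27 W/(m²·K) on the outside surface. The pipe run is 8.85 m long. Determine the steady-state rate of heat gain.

Q ≈ 603 W

Per-layer cylindrical resistances, series-summed:
R_brass pipe wall = ln(34/26)/(2π×102×8.85) = 4.73×10^-5 K/W
R_cellular glass = ln(89/34)/(2π×0.0534×8.85) = 0.3241 K/W
R_outer film = 1/(h_o·2πr_oL) = 1/(27×2π×0.089×8.85) = 0.007484 K/W
R_total = 0.3316 K/W
Q = ΔT/R_total = 200/0.3316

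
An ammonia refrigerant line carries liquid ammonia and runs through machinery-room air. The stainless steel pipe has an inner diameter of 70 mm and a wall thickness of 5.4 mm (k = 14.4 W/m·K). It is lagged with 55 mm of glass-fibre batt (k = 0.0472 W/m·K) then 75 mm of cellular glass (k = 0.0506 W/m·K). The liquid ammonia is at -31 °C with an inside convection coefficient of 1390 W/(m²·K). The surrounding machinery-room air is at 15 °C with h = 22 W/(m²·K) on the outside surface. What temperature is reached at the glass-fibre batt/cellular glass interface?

T ≈ -3.01 °C

For a radial system each layer contributes R = ln(r_out/r_in)/(2πkL); films add R = 1/(hA).
R_inner film = 1/(h_i·2πr₁L) = 1/(1390×2π×0.035×1) = 0.003271 K/W
R_stainless steel pipe wall = ln(40.4/35)/(2π×14.4×1) = 0.001586 K/W
R_glass-fibre batt = ln(95.4/40.4)/(2π×0.0472×1) = 2.897 K/W
R_cellular glass = ln(170.4/95.4)/(2π×0.0506×1) = 1.825 K/W
R_outer film = 1/(h_o·2πr_oL) = 1/(22×2π×0.1704×1) = 0.04245 K/W
R_total = 4.769 K/W
Q = ΔT/R_total = 46/4.769
Q = 9.65 W/m
T_interface = T_inner + Q·ΣR(inner→interface) = -31 + 9.65×2.902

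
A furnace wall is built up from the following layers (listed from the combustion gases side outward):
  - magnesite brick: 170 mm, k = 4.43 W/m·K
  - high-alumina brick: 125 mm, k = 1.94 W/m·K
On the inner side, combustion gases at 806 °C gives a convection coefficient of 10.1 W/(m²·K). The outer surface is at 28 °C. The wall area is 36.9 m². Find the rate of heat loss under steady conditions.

Model the wall as resistances in series:
R_inner film = 1/(h_i·A) = 1/(10.1×36.9) = 0.002683 K/W
R_magnesite brick = L/(kA) = 0.17/(4.43×36.9) = 0.00104 K/W
R_high-alumina brick = L/(kA) = 0.125/(1.94×36.9) = 0.001746 K/W
R_total = 0.005469 K/W
Q = ΔT / R_total = 778 / 0.005469

Q ≈ 142000 W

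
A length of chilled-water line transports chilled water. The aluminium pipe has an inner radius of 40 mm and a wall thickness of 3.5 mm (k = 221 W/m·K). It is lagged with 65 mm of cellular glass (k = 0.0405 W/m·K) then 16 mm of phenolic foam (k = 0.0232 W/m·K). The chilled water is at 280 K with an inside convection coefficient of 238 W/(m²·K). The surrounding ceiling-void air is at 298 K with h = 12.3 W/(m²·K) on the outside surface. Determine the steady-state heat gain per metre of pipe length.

For a radial system each layer contributes R = ln(r_out/r_in)/(2πkL); films add R = 1/(hA).
R_inner film = 1/(h_i·2πr₁L) = 1/(238×2π×0.04×1) = 0.01672 K/W
R_aluminium pipe wall = ln(43.5/40)/(2π×221×1) = 6.041×10^-5 K/W
R_cellular glass = ln(108.5/43.5)/(2π×0.0405×1) = 3.592 K/W
R_phenolic foam = ln(124.5/108.5)/(2π×0.0232×1) = 0.9436 K/W
R_outer film = 1/(h_o·2πr_oL) = 1/(12.3×2π×0.1245×1) = 0.1039 K/W
R_total = 4.656 K/W
Q = ΔT/R_total = 18/4.656

q′ ≈ 3.87 W/m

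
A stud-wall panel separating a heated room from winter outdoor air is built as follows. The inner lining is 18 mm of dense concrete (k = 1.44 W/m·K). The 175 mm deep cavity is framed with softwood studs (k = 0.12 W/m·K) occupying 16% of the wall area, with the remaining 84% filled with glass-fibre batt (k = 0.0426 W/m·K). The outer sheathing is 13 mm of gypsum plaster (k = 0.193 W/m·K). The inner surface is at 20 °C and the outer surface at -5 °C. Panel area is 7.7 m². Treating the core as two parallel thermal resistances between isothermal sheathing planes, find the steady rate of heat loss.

Q ≈ 59 W

Sheathing layers in series; stud and cavity paths in parallel between them.
R_inner = 0.018/(1.44×7.7) = 0.001623 K/W
R_stud  = 0.175/(0.12×0.16×7.7) = 1.184 K/W
R_cav   = 0.175/(0.0426×0.84×7.7) = 0.6351 K/W
1/R_core = 1/R_stud + 1/R_cav → R_core = 0.4133 K/W
R_outer = 0.013/(0.193×7.7) = 0.008748 K/W
R_total = 0.4237 K/W
Q = ΔT/R_total = 25/0.4237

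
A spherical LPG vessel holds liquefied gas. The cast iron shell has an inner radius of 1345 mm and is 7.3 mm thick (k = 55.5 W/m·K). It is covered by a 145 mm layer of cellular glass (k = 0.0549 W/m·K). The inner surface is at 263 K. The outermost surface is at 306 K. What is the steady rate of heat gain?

Each spherical layer contributes R = (1/r_i − 1/r_o)/(4πk):
R_cast iron shell = (1/1.345 − 1/1.3523)/(4π×55.5) = 5.755×10^-6 K/W
R_cellular glass = (1/1.3523 − 1/1.4973)/(4π×0.0549) = 0.1038 K/W
R_total = 0.1038 K/W
Q = ΔT/R_total = 43/0.1038

Q ≈ 414 W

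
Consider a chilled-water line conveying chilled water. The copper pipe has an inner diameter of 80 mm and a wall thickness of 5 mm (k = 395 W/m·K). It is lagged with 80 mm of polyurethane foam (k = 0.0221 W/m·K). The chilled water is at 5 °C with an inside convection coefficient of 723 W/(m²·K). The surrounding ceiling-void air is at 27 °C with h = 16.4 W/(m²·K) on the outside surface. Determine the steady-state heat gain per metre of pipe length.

Treating each annulus and film as a series resistance:
R_inner film = 1/(h_i·2πr₁L) = 1/(723×2π×0.04×1) = 0.005503 K/W
R_copper pipe wall = ln(45/40)/(2π×395×1) = 4.746×10^-5 K/W
R_polyurethane foam = ln(125/45)/(2π×0.0221×1) = 7.358 K/W
R_outer film = 1/(h_o·2πr_oL) = 1/(16.4×2π×0.125×1) = 0.07764 K/W
R_total = 7.441 K/W
Q = ΔT/R_total = 22/7.441

q′ ≈ 2.96 W/m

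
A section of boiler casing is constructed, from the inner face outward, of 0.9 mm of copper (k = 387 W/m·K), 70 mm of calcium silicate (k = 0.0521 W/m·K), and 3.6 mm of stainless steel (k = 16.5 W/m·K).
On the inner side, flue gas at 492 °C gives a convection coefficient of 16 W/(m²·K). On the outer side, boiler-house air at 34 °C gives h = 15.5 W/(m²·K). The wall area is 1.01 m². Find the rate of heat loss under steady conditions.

Using the resistance-network approach (series):
R_inner film = 1/(h_i·A) = 1/(16×1.01) = 0.06188 K/W
R_copper = L/(kA) = 0.0009/(387×1.01) = 2.303×10^-6 K/W
R_calcium silicate = L/(kA) = 0.07/(0.0521×1.01) = 1.33 K/W
R_stainless steel = L/(kA) = 0.0036/(16.5×1.01) = 2.16×10^-4 K/W
R_outer film = 1/(h_o·A) = 1/(15.5×1.01) = 0.06388 K/W
R_total = 1.456 K/W
Q = ΔT / R_total = 458 / 1.456

Q ≈ 315 W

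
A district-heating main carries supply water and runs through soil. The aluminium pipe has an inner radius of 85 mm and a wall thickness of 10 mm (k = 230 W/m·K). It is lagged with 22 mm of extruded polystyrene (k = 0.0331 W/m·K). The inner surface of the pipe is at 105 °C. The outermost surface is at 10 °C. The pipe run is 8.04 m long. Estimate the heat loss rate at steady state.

Q ≈ 763 W

Treating each annulus and film as a series resistance:
R_aluminium pipe wall = ln(95/85)/(2π×230×8.04) = 9.573×10^-6 K/W
R_extruded polystyrene = ln(117/95)/(2π×0.0331×8.04) = 0.1246 K/W
R_total = 0.1246 K/W
Q = ΔT/R_total = 95/0.1246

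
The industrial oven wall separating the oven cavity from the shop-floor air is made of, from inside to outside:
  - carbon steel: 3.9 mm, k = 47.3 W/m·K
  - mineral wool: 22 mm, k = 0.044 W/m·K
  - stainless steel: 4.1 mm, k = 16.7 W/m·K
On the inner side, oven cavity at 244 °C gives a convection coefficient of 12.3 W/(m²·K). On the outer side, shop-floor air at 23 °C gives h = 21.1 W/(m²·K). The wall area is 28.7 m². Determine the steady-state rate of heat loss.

Treating each layer as a thermal resistance in series:
R_inner film = 1/(h_i·A) = 1/(12.3×28.7) = 0.002833 K/W
R_carbon steel = L/(kA) = 0.0039/(47.3×28.7) = 2.873×10^-6 K/W
R_mineral wool = L/(kA) = 0.022/(0.044×28.7) = 0.01742 K/W
R_stainless steel = L/(kA) = 0.0041/(16.7×28.7) = 8.554×10^-6 K/W
R_outer film = 1/(h_o·A) = 1/(21.1×28.7) = 0.001651 K/W
R_total = 0.02192 K/W
Q = ΔT / R_total = 221 / 0.02192

Q ≈ 10100 W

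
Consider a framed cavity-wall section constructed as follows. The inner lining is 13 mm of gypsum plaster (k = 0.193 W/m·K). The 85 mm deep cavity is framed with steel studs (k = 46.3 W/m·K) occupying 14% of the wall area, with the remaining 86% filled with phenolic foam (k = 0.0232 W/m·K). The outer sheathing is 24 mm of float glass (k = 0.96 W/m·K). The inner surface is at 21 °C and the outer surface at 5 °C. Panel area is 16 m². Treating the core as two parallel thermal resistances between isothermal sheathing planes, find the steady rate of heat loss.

Q ≈ 2430 W

Sheathing layers in series; stud and cavity paths in parallel between them.
R_inner = 0.013/(0.193×16) = 0.00421 K/W
R_stud  = 0.085/(46.3×0.14×16) = 8.196×10^-4 K/W
R_cav   = 0.085/(0.0232×0.86×16) = 0.2663 K/W
1/R_core = 1/R_stud + 1/R_cav → R_core = 8.171×10^-4 K/W
R_outer = 0.024/(0.96×16) = 0.001563 K/W
R_total = 0.006589 K/W
Q = ΔT/R_total = 16/0.006589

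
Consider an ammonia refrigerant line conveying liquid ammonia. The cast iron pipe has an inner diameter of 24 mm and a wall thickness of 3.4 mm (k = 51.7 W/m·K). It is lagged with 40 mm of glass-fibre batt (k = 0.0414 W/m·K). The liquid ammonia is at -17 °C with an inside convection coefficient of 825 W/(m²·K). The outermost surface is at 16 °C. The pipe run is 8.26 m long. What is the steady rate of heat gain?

Q ≈ 55.2 W

Radial resistances (cylindrical: R_cond = ln(r_o/r_i)/(2πkL), R_conv = 1/(h·2πrL)):
R_inner film = 1/(h_i·2πr₁L) = 1/(825×2π×0.012×8.26) = 0.001946 K/W
R_cast iron pipe wall = ln(15.4/12)/(2π×51.7×8.26) = 9.297×10^-5 K/W
R_glass-fibre batt = ln(55.4/15.4)/(2π×0.0414×8.26) = 0.5958 K/W
R_total = 0.5979 K/W
Q = ΔT/R_total = 33/0.5979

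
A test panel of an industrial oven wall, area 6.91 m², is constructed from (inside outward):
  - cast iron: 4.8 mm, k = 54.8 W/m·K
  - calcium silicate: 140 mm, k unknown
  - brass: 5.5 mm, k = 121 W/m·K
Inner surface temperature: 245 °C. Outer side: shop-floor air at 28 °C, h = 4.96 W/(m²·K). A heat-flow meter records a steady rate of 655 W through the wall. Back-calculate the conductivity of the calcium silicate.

Series thermal resistances:
R_cast iron = L/(kA) = 0.0048/(54.8×6.91) = 1.268×10^-5 K/W
R_brass = L/(kA) = 0.0055/(121×6.91) = 6.578×10^-6 K/W
R_outer film = 1/(h_o·A) = 1/(4.96×6.91) = 0.02918 K/W
Sum of known resistances R_other = 0.0292 K/W
Total R = ΔT/Q = 217/655 = 0.3313 K/W
R_calcium silicate = R_total − R_other = 0.3021 K/W
k = L/(R·A) = 0.14/(0.3021×6.91)

k ≈ 0.0671 W/(m·K)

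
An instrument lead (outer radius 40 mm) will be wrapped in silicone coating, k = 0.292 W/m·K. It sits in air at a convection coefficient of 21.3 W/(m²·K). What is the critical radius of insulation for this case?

For a cylinder r_cr = k/h = 0.292/21.3
r_cr = 13.7 mm; since the bare radius (40 mm) is above r_cr, any added insulation will reduce heat loss.

r_cr ≈ 13.7 mm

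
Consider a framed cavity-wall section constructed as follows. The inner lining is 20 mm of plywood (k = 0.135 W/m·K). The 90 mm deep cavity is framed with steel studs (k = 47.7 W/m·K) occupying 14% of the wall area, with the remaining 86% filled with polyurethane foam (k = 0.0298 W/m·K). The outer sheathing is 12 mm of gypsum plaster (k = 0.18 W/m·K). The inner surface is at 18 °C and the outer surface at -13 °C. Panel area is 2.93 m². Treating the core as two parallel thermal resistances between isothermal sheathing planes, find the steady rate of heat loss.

Sheathing layers in series; stud and cavity paths in parallel between them.
R_inner = 0.02/(0.135×2.93) = 0.05056 K/W
R_stud  = 0.09/(47.7×0.14×2.93) = 0.0046 K/W
R_cav   = 0.09/(0.0298×0.86×2.93) = 1.199 K/W
1/R_core = 1/R_stud + 1/R_cav → R_core = 0.004582 K/W
R_outer = 0.012/(0.18×2.93) = 0.02275 K/W
R_total = 0.0779 K/W
Q = ΔT/R_total = 31/0.0779

Q ≈ 398 W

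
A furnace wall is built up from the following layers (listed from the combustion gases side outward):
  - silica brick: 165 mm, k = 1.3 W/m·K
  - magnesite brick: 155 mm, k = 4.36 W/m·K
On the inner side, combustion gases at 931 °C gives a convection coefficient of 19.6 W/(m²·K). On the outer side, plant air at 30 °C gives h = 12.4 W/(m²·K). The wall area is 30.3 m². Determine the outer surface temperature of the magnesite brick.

Treating each layer as a thermal resistance in series:
R_inner film = 1/(h_i·A) = 1/(19.6×30.3) = 0.001684 K/W
R_silica brick = L/(kA) = 0.165/(1.3×30.3) = 0.004189 K/W
R_magnesite brick = L/(kA) = 0.155/(4.36×30.3) = 0.001173 K/W
R_outer film = 1/(h_o·A) = 1/(12.4×30.3) = 0.002662 K/W
R_total = 0.009708 K/W;  Q = ΔT/R_total = 901/0.009708 = 92810 W
T_interface = T_inner − Q·ΣR(inner→interface) = 931 − 92800×0.007046

T ≈ 277 °C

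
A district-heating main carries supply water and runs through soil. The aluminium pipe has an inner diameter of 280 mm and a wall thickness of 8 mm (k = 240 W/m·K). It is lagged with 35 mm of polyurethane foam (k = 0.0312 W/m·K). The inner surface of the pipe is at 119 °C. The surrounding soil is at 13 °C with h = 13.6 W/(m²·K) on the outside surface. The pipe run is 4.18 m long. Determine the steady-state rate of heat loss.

Q ≈ 386 W

Treating each annulus and film as a series resistance:
R_aluminium pipe wall = ln(148/140)/(2π×240×4.18) = 8.816×10^-6 K/W
R_polyurethane foam = ln(183/148)/(2π×0.0312×4.18) = 0.2591 K/W
R_outer film = 1/(h_o·2πr_oL) = 1/(13.6×2π×0.183×4.18) = 0.0153 K/W
R_total = 0.2744 K/W
Q = ΔT/R_total = 106/0.2744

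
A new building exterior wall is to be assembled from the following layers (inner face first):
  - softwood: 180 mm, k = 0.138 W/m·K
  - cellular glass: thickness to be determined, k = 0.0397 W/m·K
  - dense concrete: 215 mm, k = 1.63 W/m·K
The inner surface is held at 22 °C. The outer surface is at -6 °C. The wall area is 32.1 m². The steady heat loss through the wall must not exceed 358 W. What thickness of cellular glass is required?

L ≈ 42.7 mm

Treating each layer as a thermal resistance in series:
R_softwood = L/(kA) = 0.18/(0.138×32.1) = 0.04063 K/W
R_dense concrete = L/(kA) = 0.215/(1.63×32.1) = 0.004109 K/W
Sum of the known resistances R_other = 0.04474 K/W
Required total resistance R_tot = ΔT/Q_allow = 28/358 = 0.07821 K/W
R_cellular glass = R_tot − R_other = 0.03347 K/W
L = R·k·A = 0.03347×0.0397×32.1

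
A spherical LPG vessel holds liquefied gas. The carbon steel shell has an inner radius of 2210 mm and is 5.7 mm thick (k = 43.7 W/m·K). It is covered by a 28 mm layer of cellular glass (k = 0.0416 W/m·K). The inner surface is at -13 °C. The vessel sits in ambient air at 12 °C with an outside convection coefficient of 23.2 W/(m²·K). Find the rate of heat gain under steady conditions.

Q ≈ 2180 W

Each spherical layer contributes R = (1/r_i − 1/r_o)/(4πk):
R_carbon steel shell = (1/2.21 − 1/2.2157)/(4π×43.7) = 2.12×10^-6 K/W
R_cellular glass = (1/2.2157 − 1/2.2437)/(4π×0.0416) = 0.01077 K/W
R_outer film = 1/(h·4πr_o²) = 1/(23.2×4π×2.2437²) = 6.814×10^-4 K/W
R_total = 0.01146 K/W
Q = ΔT/R_total = 25/0.01146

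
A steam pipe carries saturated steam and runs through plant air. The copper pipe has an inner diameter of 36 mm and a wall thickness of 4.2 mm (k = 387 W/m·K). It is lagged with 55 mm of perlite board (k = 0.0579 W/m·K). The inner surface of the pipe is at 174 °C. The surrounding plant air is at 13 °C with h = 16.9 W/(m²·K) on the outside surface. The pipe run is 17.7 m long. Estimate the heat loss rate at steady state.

Q ≈ 803 W

Cylindrical conduction, so R = ln(r₂/r₁)/(2πkL) per layer, in series:
R_copper pipe wall = ln(22.2/18)/(2π×387×17.7) = 4.873×10^-6 K/W
R_perlite board = ln(77.2/22.2)/(2π×0.0579×17.7) = 0.1936 K/W
R_outer film = 1/(h_o·2πr_oL) = 1/(16.9×2π×0.0772×17.7) = 0.006892 K/W
R_total = 0.2004 K/W
Q = ΔT/R_total = 161/0.2004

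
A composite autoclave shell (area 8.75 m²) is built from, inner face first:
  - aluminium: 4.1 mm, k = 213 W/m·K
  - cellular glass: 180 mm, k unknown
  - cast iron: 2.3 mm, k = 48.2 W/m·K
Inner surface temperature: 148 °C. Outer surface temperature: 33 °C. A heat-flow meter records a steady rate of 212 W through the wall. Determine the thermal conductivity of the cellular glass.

k ≈ 0.0379 W/(m·K)

Model the wall as resistances in series:
R_aluminium = L/(kA) = 0.0041/(213×8.75) = 2.2×10^-6 K/W
R_cast iron = L/(kA) = 0.0023/(48.2×8.75) = 5.453×10^-6 K/W
Sum of known resistances R_other = 7.653×10^-6 K/W
Total R = ΔT/Q = 115/212 = 0.5425 K/W
R_cellular glass = R_total − R_other = 0.5424 K/W
k = L/(R·A) = 0.18/(0.5424×8.75)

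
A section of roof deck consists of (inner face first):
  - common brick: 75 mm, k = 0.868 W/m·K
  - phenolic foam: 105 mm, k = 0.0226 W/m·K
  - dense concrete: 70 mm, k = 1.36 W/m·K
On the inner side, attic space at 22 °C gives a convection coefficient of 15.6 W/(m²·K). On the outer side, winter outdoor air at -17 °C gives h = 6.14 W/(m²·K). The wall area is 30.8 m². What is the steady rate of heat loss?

Using the resistance-network approach (series):
R_inner film = 1/(h_i·A) = 1/(15.6×30.8) = 0.002081 K/W
R_common brick = L/(kA) = 0.075/(0.868×30.8) = 0.002805 K/W
R_phenolic foam = L/(kA) = 0.105/(0.0226×30.8) = 0.1508 K/W
R_dense concrete = L/(kA) = 0.07/(1.36×30.8) = 0.001671 K/W
R_outer film = 1/(h_o·A) = 1/(6.14×30.8) = 0.005288 K/W
R_total = 0.1627 K/W
Q = ΔT / R_total = 39 / 0.1627

Q ≈ 240 W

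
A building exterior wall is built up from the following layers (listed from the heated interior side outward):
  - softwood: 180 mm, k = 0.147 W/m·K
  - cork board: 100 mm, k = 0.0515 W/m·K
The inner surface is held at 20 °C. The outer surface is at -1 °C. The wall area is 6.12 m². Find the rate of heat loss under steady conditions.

Using the resistance-network approach (series):
R_softwood = L/(kA) = 0.18/(0.147×6.12) = 0.2001 K/W
R_cork board = L/(kA) = 0.1/(0.0515×6.12) = 0.3173 K/W
R_total = 0.5174 K/W
Q = ΔT / R_total = 21 / 0.5174

Q ≈ 40.6 W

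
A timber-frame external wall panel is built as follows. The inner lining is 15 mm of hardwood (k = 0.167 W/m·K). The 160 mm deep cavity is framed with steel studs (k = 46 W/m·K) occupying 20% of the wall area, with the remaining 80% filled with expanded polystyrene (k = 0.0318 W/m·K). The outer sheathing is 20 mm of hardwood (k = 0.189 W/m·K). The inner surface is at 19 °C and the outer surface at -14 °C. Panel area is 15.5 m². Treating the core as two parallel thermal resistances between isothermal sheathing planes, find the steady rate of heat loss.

Sheathing layers in series; stud and cavity paths in parallel between them.
R_inner = 0.015/(0.167×15.5) = 0.005795 K/W
R_stud  = 0.16/(46×0.2×15.5) = 0.001122 K/W
R_cav   = 0.16/(0.0318×0.8×15.5) = 0.4058 K/W
1/R_core = 1/R_stud + 1/R_cav → R_core = 0.001119 K/W
R_outer = 0.02/(0.189×15.5) = 0.006827 K/W
R_total = 0.01374 K/W
Q = ΔT/R_total = 33/0.01374

Q ≈ 2400 W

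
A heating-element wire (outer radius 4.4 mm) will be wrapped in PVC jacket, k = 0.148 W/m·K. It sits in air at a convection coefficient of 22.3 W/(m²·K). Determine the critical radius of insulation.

r_cr ≈ 6.64 mm

For a cylinder r_cr = k/h = 0.148/22.3
r_cr = 6.64 mm; since the bare radius (4.4 mm) is below r_cr, adding a thin layer of insulation will *increase* heat loss.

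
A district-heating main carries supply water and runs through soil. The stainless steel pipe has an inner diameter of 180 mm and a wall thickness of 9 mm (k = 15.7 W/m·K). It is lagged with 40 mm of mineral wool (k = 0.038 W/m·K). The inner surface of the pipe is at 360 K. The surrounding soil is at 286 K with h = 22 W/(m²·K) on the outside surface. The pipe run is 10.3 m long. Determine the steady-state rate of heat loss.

Treating each annulus and film as a series resistance:
R_stainless steel pipe wall = ln(99/90)/(2π×15.7×10.3) = 9.38×10^-5 K/W
R_mineral wool = ln(139/99)/(2π×0.038×10.3) = 0.138 K/W
R_outer film = 1/(h_o·2πr_oL) = 1/(22×2π×0.139×10.3) = 0.005053 K/W
R_total = 0.1431 K/W
Q = ΔT/R_total = 74/0.1431

Q ≈ 517 W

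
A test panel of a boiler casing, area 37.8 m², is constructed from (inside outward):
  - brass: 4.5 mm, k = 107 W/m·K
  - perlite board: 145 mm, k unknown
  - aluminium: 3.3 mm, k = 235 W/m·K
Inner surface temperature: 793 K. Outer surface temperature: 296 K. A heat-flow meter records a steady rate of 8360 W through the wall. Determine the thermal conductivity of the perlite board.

k ≈ 0.0645 W/(m·K)

Thermal resistances in series:
R_brass = L/(kA) = 0.0045/(107×37.8) = 1.113×10^-6 K/W
R_aluminium = L/(kA) = 0.0033/(235×37.8) = 3.715×10^-7 K/W
Sum of known resistances R_other = 1.484×10^-6 K/W
Total R = ΔT/Q = 497/8360 = 0.05945 K/W
R_perlite board = R_total − R_other = 0.05945 K/W
k = L/(R·A) = 0.145/(0.05945×37.8)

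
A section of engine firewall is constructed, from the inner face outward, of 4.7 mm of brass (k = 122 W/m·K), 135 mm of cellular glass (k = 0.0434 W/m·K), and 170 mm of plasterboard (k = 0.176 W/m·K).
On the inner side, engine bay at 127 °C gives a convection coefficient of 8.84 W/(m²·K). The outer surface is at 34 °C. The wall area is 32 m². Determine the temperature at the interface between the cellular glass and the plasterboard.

T ≈ 55.4 °C

Model the wall as resistances in series:
R_inner film = 1/(h_i·A) = 1/(8.84×32) = 0.003535 K/W
R_brass = L/(kA) = 0.0047/(122×32) = 1.204×10^-6 K/W
R_cellular glass = L/(kA) = 0.135/(0.0434×32) = 0.09721 K/W
R_plasterboard = L/(kA) = 0.17/(0.176×32) = 0.03018 K/W
R_total = 0.1309 K/W;  Q = ΔT/R_total = 93/0.1309 = 710.3 W
T_interface = T_inner − Q·ΣR(inner→interface) = 127 − 710×0.1007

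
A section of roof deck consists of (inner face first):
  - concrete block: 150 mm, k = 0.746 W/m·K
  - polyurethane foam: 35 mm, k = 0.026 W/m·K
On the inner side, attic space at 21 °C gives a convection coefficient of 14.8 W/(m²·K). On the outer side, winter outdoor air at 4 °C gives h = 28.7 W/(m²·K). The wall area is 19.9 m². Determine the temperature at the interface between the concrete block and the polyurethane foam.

Model the wall as resistances in series:
R_inner film = 1/(h_i·A) = 1/(14.8×19.9) = 0.003395 K/W
R_concrete block = L/(kA) = 0.15/(0.746×19.9) = 0.0101 K/W
R_polyurethane foam = L/(kA) = 0.035/(0.026×19.9) = 0.06765 K/W
R_outer film = 1/(h_o·A) = 1/(28.7×19.9) = 0.001751 K/W
R_total = 0.0829 K/W;  Q = ΔT/R_total = 17/0.0829 = 205.1 W
T_interface = T_inner − Q·ΣR(inner→interface) = 21 − 205×0.0135

T ≈ 18.2 °C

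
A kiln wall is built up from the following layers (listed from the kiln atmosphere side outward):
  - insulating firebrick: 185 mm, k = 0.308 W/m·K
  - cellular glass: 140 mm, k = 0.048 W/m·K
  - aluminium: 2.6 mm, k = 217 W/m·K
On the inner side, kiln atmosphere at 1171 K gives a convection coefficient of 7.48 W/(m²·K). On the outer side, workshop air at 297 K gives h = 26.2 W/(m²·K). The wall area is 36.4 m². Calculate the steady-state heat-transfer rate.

Series thermal resistances:
R_inner film = 1/(h_i·A) = 1/(7.48×36.4) = 0.003673 K/W
R_insulating firebrick = L/(kA) = 0.185/(0.308×36.4) = 0.0165 K/W
R_cellular glass = L/(kA) = 0.14/(0.048×36.4) = 0.08013 K/W
R_aluminium = L/(kA) = 0.0026/(217×36.4) = 3.292×10^-7 K/W
R_outer film = 1/(h_o·A) = 1/(26.2×36.4) = 0.001049 K/W
R_total = 0.1014 K/W
Q = ΔT / R_total = 874 / 0.1014

Q ≈ 8620 W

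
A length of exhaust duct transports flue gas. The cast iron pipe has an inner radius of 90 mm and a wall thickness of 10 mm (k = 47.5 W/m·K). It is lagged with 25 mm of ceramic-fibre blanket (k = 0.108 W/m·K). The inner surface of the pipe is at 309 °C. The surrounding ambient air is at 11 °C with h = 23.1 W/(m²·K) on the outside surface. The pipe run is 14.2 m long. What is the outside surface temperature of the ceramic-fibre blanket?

T ≈ 53.7 °C

For a radial system each layer contributes R = ln(r_out/r_in)/(2πkL); films add R = 1/(hA).
R_cast iron pipe wall = ln(100/90)/(2π×47.5×14.2) = 2.486×10^-5 K/W
R_ceramic-fibre blanket = ln(125/100)/(2π×0.108×14.2) = 0.02316 K/W
R_outer film = 1/(h_o·2πr_oL) = 1/(23.1×2π×0.125×14.2) = 0.003882 K/W
R_total = 0.02706 K/W
Q = ΔT/R_total = 298/0.02706
Q = 11000 W
T_interface = T_inner − Q·ΣR(inner→interface) = 309 − 11000×0.02318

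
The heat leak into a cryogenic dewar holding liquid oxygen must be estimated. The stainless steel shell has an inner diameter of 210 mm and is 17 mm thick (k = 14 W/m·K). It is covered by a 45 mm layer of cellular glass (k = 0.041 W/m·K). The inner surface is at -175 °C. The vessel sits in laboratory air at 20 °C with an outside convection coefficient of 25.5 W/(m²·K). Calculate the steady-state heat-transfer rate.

Q ≈ 44.3 W

Each spherical layer contributes R = (1/r_i − 1/r_o)/(4πk):
R_stainless steel shell = (1/0.105 − 1/0.122)/(4π×14) = 0.007543 K/W
R_cellular glass = (1/0.122 − 1/0.167)/(4π×0.041) = 4.287 K/W
R_outer film = 1/(h·4πr_o²) = 1/(25.5×4π×0.167²) = 0.1119 K/W
R_total = 4.406 K/W
Q = ΔT/R_total = 195/4.406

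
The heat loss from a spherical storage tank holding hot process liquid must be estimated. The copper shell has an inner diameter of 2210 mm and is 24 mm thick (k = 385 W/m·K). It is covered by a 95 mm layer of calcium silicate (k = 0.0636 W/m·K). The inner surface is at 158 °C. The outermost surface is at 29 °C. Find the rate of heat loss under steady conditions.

Q ≈ 1500 W

Radial (spherical) resistances in series:
R_copper shell = (1/1.105 − 1/1.129)/(4π×385) = 3.976×10^-6 K/W
R_calcium silicate = (1/1.129 − 1/1.224)/(4π×0.0636) = 0.08602 K/W
R_total = 0.08602 K/W
Q = ΔT/R_total = 129/0.08602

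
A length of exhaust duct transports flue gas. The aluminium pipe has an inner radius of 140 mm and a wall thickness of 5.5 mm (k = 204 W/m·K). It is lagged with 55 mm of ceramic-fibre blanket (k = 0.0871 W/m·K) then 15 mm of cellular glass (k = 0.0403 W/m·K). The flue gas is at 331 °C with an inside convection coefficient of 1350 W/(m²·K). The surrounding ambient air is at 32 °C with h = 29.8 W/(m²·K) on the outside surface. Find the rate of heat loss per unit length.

q′ ≈ 334 W/m

Cylindrical conduction, so R = ln(r₂/r₁)/(2πkL) per layer, in series:
R_inner film = 1/(h_i·2πr₁L) = 1/(1350×2π×0.14×1) = 8.421×10^-4 K/W
R_aluminium pipe wall = ln(145.5/140)/(2π×204×1) = 3.006×10^-5 K/W
R_ceramic-fibre blanket = ln(200.5/145.5)/(2π×0.0871×1) = 0.5859 K/W
R_cellular glass = ln(215.5/200.5)/(2π×0.0403×1) = 0.2849 K/W
R_outer film = 1/(h_o·2πr_oL) = 1/(29.8×2π×0.2155×1) = 0.02478 K/W
R_total = 0.8965 K/W
Q = ΔT/R_total = 299/0.8965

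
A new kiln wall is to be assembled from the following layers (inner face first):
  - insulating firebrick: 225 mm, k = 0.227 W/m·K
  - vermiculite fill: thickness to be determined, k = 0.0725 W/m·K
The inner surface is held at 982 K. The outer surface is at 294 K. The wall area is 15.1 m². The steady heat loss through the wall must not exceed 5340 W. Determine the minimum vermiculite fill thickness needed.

Thermal resistances in series:
R_insulating firebrick = L/(kA) = 0.225/(0.227×15.1) = 0.06564 K/W
Sum of the known resistances R_other = 0.06564 K/W
Required total resistance R_tot = ΔT/Q_allow = 688/5340 = 0.1288 K/W
R_vermiculite fill = R_tot − R_other = 0.0632 K/W
L = R·k·A = 0.0632×0.0725×15.1

L ≈ 69.2 mm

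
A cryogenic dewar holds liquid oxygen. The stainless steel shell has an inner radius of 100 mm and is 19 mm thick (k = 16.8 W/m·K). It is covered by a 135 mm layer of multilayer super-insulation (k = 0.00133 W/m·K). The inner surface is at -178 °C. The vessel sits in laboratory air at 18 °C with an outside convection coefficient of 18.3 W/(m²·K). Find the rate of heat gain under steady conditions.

Q ≈ 0.733 W

Radial (spherical) resistances in series:
R_stainless steel shell = (1/0.1 − 1/0.119)/(4π×16.8) = 0.007563 K/W
R_multilayer super-insulation = (1/0.119 − 1/0.254)/(4π×0.00133) = 267.2 K/W
R_outer film = 1/(h·4πr_o²) = 1/(18.3×4π×0.254²) = 0.0674 K/W
R_total = 267.3 K/W
Q = ΔT/R_total = 196/267.3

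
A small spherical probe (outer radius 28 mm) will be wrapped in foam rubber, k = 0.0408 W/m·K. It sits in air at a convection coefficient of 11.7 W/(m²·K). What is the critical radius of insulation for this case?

r_cr ≈ 6.97 mm

For a sphere r_cr = 2k/h = 2×0.0408/11.7
r_cr = 6.97 mm; since the bare radius (28 mm) is above r_cr, any added insulation will reduce heat loss.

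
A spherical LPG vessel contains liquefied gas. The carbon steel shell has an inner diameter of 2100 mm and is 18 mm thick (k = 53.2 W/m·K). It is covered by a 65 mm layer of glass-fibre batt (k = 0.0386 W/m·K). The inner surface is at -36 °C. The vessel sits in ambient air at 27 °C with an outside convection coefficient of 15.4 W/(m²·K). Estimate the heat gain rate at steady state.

For a spherical shell R = (1/r₁ − 1/r₂)/(4πk); film R = 1/(h·4πr²). In series:
R_carbon steel shell = (1/1.05 − 1/1.068)/(4π×53.2) = 2.401×10^-5 K/W
R_glass-fibre batt = (1/1.068 − 1/1.133)/(4π×0.0386) = 0.1107 K/W
R_outer film = 1/(h·4πr_o²) = 1/(15.4×4π×1.133²) = 0.004025 K/W
R_total = 0.1148 K/W
Q = ΔT/R_total = 63/0.1148

Q ≈ 549 W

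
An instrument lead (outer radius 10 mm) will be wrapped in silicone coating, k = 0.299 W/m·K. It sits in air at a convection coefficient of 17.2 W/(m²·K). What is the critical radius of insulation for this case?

For a cylinder r_cr = k/h = 0.299/17.2
r_cr = 17.4 mm; since the bare radius (10 mm) is below r_cr, adding a thin layer of insulation will *increase* heat loss.

r_cr ≈ 17.4 mm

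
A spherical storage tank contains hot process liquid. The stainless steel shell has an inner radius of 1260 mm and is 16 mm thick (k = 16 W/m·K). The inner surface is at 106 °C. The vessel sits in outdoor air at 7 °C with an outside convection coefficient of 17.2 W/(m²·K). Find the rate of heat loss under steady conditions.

Q ≈ 34200 W

For a spherical shell R = (1/r₁ − 1/r₂)/(4πk); film R = 1/(h·4πr²). In series:
R_stainless steel shell = (1/1.26 − 1/1.276)/(4π×16) = 4.95×10^-5 K/W
R_outer film = 1/(h·4πr_o²) = 1/(17.2×4π×1.276²) = 0.002842 K/W
R_total = 0.002891 K/W
Q = ΔT/R_total = 99/0.002891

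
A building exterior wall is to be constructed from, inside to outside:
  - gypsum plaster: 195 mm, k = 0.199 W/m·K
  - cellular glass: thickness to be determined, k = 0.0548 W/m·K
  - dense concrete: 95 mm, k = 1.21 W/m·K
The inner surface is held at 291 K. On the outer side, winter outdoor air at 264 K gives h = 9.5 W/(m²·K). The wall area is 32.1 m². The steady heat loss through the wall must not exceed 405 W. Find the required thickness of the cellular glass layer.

Treating each layer as a thermal resistance in series:
R_gypsum plaster = L/(kA) = 0.195/(0.199×32.1) = 0.03053 K/W
R_dense concrete = L/(kA) = 0.095/(1.21×32.1) = 0.002446 K/W
R_outer film = 1/(h_o·A) = 1/(9.5×32.1) = 0.003279 K/W
Sum of the known resistances R_other = 0.03625 K/W
Required total resistance R_tot = ΔT/Q_allow = 27/405 = 0.06667 K/W
R_cellular glass = R_tot − R_other = 0.03042 K/W
L = R·k·A = 0.03042×0.0548×32.1

L ≈ 53.5 mm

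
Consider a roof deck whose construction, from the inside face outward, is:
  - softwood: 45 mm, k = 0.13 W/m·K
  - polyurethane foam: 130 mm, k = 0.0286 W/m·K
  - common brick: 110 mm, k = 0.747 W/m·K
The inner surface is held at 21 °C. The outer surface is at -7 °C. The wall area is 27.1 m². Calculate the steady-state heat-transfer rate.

Series thermal resistances:
R_softwood = L/(kA) = 0.045/(0.13×27.1) = 0.01277 K/W
R_polyurethane foam = L/(kA) = 0.13/(0.0286×27.1) = 0.1677 K/W
R_common brick = L/(kA) = 0.11/(0.747×27.1) = 0.005434 K/W
R_total = 0.1859 K/W
Q = ΔT / R_total = 28 / 0.1859

Q ≈ 151 W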